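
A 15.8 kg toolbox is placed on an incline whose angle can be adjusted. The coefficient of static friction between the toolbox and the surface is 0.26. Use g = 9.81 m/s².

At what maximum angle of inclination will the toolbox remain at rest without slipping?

At the slip threshold, m g sin θ = μ_s · m g cos θ, so tan θ = μ_s.
θ_max = arctan(0.26) = 14.6°.

θ_max ≈ 14.6°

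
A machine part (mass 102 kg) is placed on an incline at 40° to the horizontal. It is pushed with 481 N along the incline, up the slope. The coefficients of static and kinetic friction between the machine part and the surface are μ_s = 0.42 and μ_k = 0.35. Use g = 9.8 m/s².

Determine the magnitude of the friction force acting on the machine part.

f ≈ 162 N (up the incline)

The normal reaction is N = m g cos θ = 765.7 N.
For equilibrium along the incline the friction force must supply f = m g sin θ − P = 642.5 − 481 = 161.5 N (positive meaning up-slope).
The static-friction ceiling is μ_s N = 0.42 × 765.7 = 321.6 N.
Since |161.5| ≤ 321.6 N, the machine part remains in static equilibrium and friction takes exactly the required value.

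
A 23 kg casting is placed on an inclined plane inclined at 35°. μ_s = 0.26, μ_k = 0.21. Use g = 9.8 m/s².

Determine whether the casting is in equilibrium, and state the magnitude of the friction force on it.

f ≈ 38.8 N

N = m g cos θ = 185 N.
Down-slope weight component: m g sin θ = 129 N.
μ_s N = 48 N.
129 > 48 N, so it slides; kinetic friction f = μ_k N = 0.21×185 = 38.8 N.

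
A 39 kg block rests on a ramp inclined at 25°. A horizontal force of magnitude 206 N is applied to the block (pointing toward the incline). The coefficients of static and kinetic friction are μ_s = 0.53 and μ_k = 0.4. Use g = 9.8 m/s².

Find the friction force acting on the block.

The horizontal push has a component P sin θ into the surface, so N = m g cos θ + P sin θ = 346.4 + 87.06 = 433.5 N.
Along the incline, the net driving force (taking up-slope positive) is P cos θ − m g sin θ = 186.7 − 161.5 = 25.17 N, so equilibrium requires friction f = -25.17 N (down-slope).
Maximum static friction: μ_s N = 0.53 × 433.5 = 229.7 N.
|f_req| = 25.17 ≤ 229.7 N → the block is in equilibrium; friction equals the required value.

f ≈ 25.2 N (down the incline)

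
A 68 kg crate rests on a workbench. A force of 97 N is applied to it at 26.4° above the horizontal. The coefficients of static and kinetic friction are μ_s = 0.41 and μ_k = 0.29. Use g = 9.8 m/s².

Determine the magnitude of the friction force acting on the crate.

f ≈ 86.9 N

Vertical equilibrium gives N = m g − P sin α = 623.3 N.
For equilibrium, f = P cos α = 97×cos 26.4° = 86.88 N.
The static-friction limit is μ_s N = 255.5 N.
Since 86.88 N does not exceed the limit, the crate stays at rest and f = 86.9 N.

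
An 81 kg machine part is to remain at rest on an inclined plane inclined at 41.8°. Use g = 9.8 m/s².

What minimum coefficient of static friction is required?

μ_s,min ≈ 0.894

At the slip threshold m g sin θ = μ_s m g cos θ, so μ_s,min = tan θ.
μ_s,min = tan 41.8° = 0.894.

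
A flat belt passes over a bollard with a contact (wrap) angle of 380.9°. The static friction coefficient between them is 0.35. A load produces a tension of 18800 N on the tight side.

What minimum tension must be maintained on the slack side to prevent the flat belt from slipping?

Capstan equation at impending slip: T_tight/T_slack = e^{μβ}.
β = 380.9° = 6.648 rad; e^{μβ} = e^{0.35×6.648} = 10.24.
T_slack = T_tight / e^{μβ} = 18800 / 10.24 = 1840 N.

T_min ≈ 1840 N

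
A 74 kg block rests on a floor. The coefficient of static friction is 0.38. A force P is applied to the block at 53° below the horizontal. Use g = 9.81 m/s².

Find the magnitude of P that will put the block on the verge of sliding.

N = m g + P sin α (the push presses the block into the floor).
At impending slip, P cos α = μ_s N = μ_s (m g + P sin α).
Solving: P (cos α − μ_s sin α) = μ_s m g → P = 0.38×726/(cos 53° − 0.38 sin 53°) = 276/0.2983 = 925 N.

P ≈ 925 N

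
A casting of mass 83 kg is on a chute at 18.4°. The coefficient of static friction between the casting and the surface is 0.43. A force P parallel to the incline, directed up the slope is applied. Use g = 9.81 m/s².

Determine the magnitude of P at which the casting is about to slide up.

P ≈ 589 N

At impending motion up the slope, friction acts down-slope at its limit: f = μ_s N.
P is parallel to the surface, so N = m g cos θ = 773 N.
Along the incline: P = m g sin θ + μ_s N = 257 + 0.43×773 = 589 N.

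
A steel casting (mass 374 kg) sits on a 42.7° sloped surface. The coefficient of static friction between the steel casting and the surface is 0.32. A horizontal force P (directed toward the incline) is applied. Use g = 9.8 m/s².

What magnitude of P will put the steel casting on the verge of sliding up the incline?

At impending motion up the slope, friction acts down-slope at its limit: f = μ_s N.
Perpendicular to the incline: N = m g cos θ + P sin θ.
Along the incline: P cos θ = m g sin θ + μ_s N = m g sin θ + μ_s (m g cos θ + P sin θ).
Solving, P (cos θ − μ_s sin θ) = m g (sin θ + μ_s cos θ), so P = 374×9.8×(sin 42.7° + 0.32 cos 42.7°)/(cos 42.7° − 0.32 sin 42.7°) = 3670×0.9133/0.5179 = 6460 N.

P ≈ 6460 N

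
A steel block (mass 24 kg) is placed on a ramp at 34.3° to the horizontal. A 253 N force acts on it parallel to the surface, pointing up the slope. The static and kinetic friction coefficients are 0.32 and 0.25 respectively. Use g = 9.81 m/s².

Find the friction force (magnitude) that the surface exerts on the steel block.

f ≈ 48.6 N (down the incline)

Normal force: N = m g cos θ = 24 × 9.81 × cos 34.3° = 194.5 N.
For equilibrium along the incline the friction force must supply f = m g sin θ − P = 132.7 − 253 = -120.3 N (positive meaning up-slope).
Maximum static friction available: μ_s N = 0.32 × 194.5 = 62.24 N.
|-120.3| exceeds 62.24 N, so the steel block slips up-slope; friction is kinetic, f = μ_k N = 0.25×194.5 = 48.6 N.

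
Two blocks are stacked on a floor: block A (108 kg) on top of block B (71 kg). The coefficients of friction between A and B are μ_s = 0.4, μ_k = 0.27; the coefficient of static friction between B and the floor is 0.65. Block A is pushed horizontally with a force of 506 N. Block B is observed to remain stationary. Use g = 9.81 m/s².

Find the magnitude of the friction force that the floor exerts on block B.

f ≈ 286 N

The normal force B exerts on A is simply A's weight, N₁ = 1059 N.
Maximum static friction on A from B: μ_s N₁ = 0.4×1059 = 423.8 N.
P = 506 N exceeds that limit, so A slips over B and the interface friction becomes kinetic: f₁ = μ_k N₁ = 0.27×1059 = 286 N.
B experiences an equal 286 N forward from A (third law). B is in equilibrium, so the floor supplies f₂ = 286 N of static friction (limit μ_s(m_A+m_B)g = 1141 N, not exceeded).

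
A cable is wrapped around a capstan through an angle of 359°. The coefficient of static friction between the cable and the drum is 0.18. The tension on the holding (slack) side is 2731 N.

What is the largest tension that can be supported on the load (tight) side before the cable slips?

At impending slip the capstan equation gives T₂/T₁ = e^{μβ} with β in radians.
β = 359° × π/180 = 6.266 rad.
e^{μβ} = e^{0.18×6.266} = 3.089.
T₂ = T₁ · e^{μβ} = 2731 × 3.089 = 8440 N.

T_max ≈ 8440 N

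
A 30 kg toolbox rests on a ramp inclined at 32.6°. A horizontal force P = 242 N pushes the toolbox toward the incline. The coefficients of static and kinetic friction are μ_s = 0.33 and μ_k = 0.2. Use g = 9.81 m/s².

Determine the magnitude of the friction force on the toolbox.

Normal direction: N = m g cos θ + P sin θ = 378.3 N.
Parallel to the incline: P cos θ − m g sin θ = 203.9 − 158.6 = 45.31 N; the friction needed to balance this is 45.31 N acting down the slope.
Maximum static friction: μ_s N = 0.33 × 378.3 = 124.8 N.
Since 45.31 N is within the 124.8 N limit, the toolbox stays put and friction is exactly 45.3 N.

f ≈ 45.3 N (down the incline)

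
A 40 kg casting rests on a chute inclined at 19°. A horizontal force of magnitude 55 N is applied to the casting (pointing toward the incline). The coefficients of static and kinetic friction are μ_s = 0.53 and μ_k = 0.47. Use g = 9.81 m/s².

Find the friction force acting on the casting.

The horizontal push has a component P sin θ into the surface, so N = m g cos θ + P sin θ = 371 + 17.91 = 388.9 N.
Parallel to the incline: P cos θ − m g sin θ = 52 − 127.8 = -75.75 N; the friction needed to balance this is 75.75 N acting up the slope.
Maximum static friction: μ_s N = 0.53 × 388.9 = 206.1 N.
Since 75.75 N is within the 206.1 N limit, the casting stays put and friction is exactly 75.7 N.

f ≈ 75.7 N (up the incline)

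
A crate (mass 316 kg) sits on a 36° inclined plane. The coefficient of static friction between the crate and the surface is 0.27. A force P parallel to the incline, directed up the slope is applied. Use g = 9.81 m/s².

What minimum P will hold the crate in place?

P_min ≈ 1140 N

The crate tends to slide down (tan θ > μ_s), so at the point of impending slip friction acts up-slope at its limit: f = μ_s N.
P is parallel to the surface, so N = m g cos θ = 2510 N.
Along the incline: P + μ_s N = m g sin θ, so P = 1820 − 0.27×2510 = 1140 N.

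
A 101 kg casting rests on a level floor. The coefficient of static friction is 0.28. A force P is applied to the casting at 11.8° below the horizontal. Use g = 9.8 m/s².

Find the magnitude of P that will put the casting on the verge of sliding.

P ≈ 301 N

N = m g + P sin α (the push presses the casting into the level floor).
At impending slip, P cos α = μ_s N = μ_s (m g + P sin α).
Solving: P (cos α − μ_s sin α) = μ_s m g → P = 0.28×990/(cos 11.8° − 0.28 sin 11.8°) = 277/0.9216 = 301 N.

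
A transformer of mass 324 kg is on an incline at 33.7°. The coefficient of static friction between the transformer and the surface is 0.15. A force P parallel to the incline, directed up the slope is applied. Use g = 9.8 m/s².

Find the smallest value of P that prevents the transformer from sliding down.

The transformer tends to slide down (tan θ > μ_s), so at the point of impending slip friction acts up-slope at its limit: f = μ_s N.
P is parallel to the surface, so N = m g cos θ = 2640 N.
Along the incline: P + μ_s N = m g sin θ, so P = 1760 − 0.15×2640 = 1370 N.

P_min ≈ 1370 N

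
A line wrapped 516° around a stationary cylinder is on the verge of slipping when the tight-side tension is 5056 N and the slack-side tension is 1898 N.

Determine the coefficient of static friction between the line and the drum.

T₂/T₁ = e^{μβ} → μ = ln(T₂/T₁)/β.
β = 516° = 9.006 rad.
μ = ln(5056/1898)/9.006 = ln(2.664)/9.006 = 0.109.

μ ≈ 0.109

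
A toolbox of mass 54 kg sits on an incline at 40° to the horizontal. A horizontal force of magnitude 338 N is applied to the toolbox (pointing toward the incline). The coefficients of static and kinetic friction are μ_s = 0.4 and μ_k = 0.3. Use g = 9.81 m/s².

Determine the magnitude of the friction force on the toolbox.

f ≈ 81.6 N (up the incline)

The horizontal push has a component P sin θ into the surface, so N = m g cos θ + P sin θ = 405.8 + 217.3 = 623.1 N.
Parallel to the incline: P cos θ − m g sin θ = 258.9 − 340.5 = -81.59 N; the friction needed to balance this is 81.59 N acting up the slope.
The limit of static friction is μ_s N = 249.2 N.
Since 81.59 N is within the 249.2 N limit, the toolbox stays put and friction is exactly 81.6 N.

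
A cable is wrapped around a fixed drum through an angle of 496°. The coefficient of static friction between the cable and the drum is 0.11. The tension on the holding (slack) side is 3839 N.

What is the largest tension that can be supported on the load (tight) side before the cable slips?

At impending slip the capstan equation gives T₂/T₁ = e^{μβ} with β in radians.
β = 496° × π/180 = 8.657 rad.
e^{μβ} = e^{0.11×8.657} = 2.592.
T₂ = T₁ · e^{μβ} = 3839 × 2.592 = 9950 N.

T_max ≈ 9950 N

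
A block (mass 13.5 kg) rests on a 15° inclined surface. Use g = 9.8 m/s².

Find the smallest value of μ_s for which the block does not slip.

μ_s,min ≈ 0.268

At the slip threshold m g sin θ = μ_s m g cos θ, so μ_s,min = tan θ.
μ_s,min = tan 15° = 0.268.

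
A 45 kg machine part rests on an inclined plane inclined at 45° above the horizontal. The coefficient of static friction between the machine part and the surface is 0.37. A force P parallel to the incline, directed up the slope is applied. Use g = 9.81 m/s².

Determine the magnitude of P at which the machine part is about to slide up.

At impending motion up the slope, friction acts down-slope at its limit: f = μ_s N.
P is parallel to the surface, so N = m g cos θ = 312 N.
Along the incline: P = m g sin θ + μ_s N = 312 + 0.37×312 = 428 N.

P ≈ 428 N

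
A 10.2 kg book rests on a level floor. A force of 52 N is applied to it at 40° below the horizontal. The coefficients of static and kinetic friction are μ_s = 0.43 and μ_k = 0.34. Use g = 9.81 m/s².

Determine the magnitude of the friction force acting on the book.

f ≈ 39.8 N

N = m g + P sin α = 100.1 + 52×sin 40° = 133.5 N.
The horizontal driving force is P cos α = 39.83 N, so equilibrium needs friction f = 39.83 N.
The static-friction limit is μ_s N = 57.4 N.
Since 39.83 N does not exceed the limit, the book stays at rest and f = 39.8 N.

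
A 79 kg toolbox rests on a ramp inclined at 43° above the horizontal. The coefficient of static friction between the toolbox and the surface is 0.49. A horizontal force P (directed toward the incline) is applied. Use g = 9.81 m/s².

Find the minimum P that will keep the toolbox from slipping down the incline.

P_min ≈ 235 N

The toolbox tends to slide down (tan θ > μ_s), so at the point of impending slip friction acts up-slope at its limit: f = μ_s N.
Perpendicular to the incline: N = m g cos θ + P sin θ.
Along the incline: P cos θ + μ_s N = m g sin θ, i.e. P cos θ + μ_s (m g cos θ + P sin θ) = m g sin θ.
Solving, P (cos θ + μ_s sin θ) = m g (sin θ − μ_s cos θ), so P = 775×0.3236/1.066 = 235 N.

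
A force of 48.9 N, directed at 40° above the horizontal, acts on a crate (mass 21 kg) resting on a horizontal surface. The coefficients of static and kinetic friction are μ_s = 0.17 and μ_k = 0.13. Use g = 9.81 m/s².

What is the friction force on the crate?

N = m g − P sin α = 206 − 48.9×sin 40° = 174.6 N.
Horizontally, friction must balance P cos α = 37.46 N.
The static-friction limit is μ_s N = 29.68 N.
37.46 > 29.68 N → the crate slides; f = μ_k N = 0.13×174.6 = 22.7 N.

f ≈ 22.7 N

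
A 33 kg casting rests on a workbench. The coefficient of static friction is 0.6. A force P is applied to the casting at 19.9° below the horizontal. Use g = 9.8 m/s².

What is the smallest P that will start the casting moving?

N = m g + P sin α (the push presses the casting into the workbench).
At impending slip, P cos α = μ_s N = μ_s (m g + P sin α).
Solving: P (cos α − μ_s sin α) = μ_s m g → P = 0.6×323/(cos 19.9° − 0.6 sin 19.9°) = 194/0.7361 = 264 N.

P ≈ 264 N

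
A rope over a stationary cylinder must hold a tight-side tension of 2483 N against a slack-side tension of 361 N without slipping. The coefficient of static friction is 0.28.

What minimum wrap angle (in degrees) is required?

T₂/T₁ = e^{μβ} → β = ln(T₂/T₁)/μ.
β = ln(2483/361)/0.28 = 1.928/0.28 = 6.887 rad.
In degrees: β = 6.887 × 180/π = 395°.

β_min ≈ 395°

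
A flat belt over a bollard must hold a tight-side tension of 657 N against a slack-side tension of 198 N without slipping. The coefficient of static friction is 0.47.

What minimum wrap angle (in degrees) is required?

T₂/T₁ = e^{μβ} → β = ln(T₂/T₁)/μ.
β = ln(657/198)/0.47 = 1.199/0.47 = 2.552 rad.
In degrees: β = 2.552 × 180/π = 146°.

β_min ≈ 146°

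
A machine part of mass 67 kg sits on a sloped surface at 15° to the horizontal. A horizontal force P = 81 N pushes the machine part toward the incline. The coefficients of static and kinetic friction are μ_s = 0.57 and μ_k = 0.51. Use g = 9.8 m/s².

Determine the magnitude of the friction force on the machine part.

f ≈ 91.7 N (up the incline)

The horizontal push has a component P sin θ into the surface, so N = m g cos θ + P sin θ = 634.2 + 20.96 = 655.2 N.
Along the incline, the net driving force (taking up-slope positive) is P cos θ − m g sin θ = 78.24 − 169.9 = -91.7 N, so equilibrium requires friction f = 91.7 N (up-slope).
Maximum static friction: μ_s N = 0.57 × 655.2 = 373.5 N.
|f_req| = 91.7 ≤ 373.5 N → the machine part is in equilibrium; friction equals the required value.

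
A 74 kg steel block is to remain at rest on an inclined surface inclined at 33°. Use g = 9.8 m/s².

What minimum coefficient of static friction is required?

μ_s,min ≈ 0.649

At the slip threshold m g sin θ = μ_s m g cos θ, so μ_s,min = tan θ.
μ_s,min = tan 33° = 0.649.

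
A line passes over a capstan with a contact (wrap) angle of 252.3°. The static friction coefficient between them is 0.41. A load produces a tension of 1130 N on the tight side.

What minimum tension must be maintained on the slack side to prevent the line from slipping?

T_min ≈ 186 N

Capstan equation at impending slip: T_tight/T_slack = e^{μβ}.
β = 252.3° = 4.403 rad; e^{μβ} = e^{0.41×4.403} = 6.083.
T_slack = T_tight / e^{μβ} = 1130 / 6.083 = 186 N.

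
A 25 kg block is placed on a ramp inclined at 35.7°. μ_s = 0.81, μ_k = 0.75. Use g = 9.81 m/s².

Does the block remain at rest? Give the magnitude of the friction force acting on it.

f ≈ 143 N

N = m g cos θ = 199 N.
Down-slope weight component: m g sin θ = 143 N.
μ_s N = 161 N.
143 ≤ 161 N, so it stays put; friction = 143 N.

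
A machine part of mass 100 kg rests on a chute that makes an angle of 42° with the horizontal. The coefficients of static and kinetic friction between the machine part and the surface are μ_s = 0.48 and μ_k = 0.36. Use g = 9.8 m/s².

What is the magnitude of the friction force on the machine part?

The normal reaction is N = m g cos θ = 728.3 N.
Along the slope the weight component is m g sin θ = 655.7 N; friction must supply exactly this, acting up-slope.
Maximum static friction available: μ_s N = 0.48 × 728.3 = 349.6 N.
|655.7| exceeds 349.6 N, so the machine part slips down-slope; friction is kinetic, f = μ_k N = 0.36×728.3 = 262 N.

f ≈ 262 N (up the incline)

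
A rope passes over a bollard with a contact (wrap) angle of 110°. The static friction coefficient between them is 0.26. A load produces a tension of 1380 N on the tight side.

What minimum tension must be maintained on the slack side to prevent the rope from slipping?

Capstan equation at impending slip: T_tight/T_slack = e^{μβ}.
β = 110° = 1.92 rad; e^{μβ} = e^{0.26×1.92} = 1.647.
T_slack = T_tight / e^{μβ} = 1380 / 1.647 = 838 N.

T_min ≈ 838 N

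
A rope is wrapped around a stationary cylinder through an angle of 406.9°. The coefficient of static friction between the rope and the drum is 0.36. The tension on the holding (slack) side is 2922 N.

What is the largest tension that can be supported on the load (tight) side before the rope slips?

T_max ≈ 37700 N

At impending slip the capstan equation gives T₂/T₁ = e^{μβ} with β in radians.
β = 406.9° × π/180 = 7.102 rad.
e^{μβ} = e^{0.36×7.102} = 12.89.
T₂ = T₁ · e^{μβ} = 2922 × 12.89 = 37700 N.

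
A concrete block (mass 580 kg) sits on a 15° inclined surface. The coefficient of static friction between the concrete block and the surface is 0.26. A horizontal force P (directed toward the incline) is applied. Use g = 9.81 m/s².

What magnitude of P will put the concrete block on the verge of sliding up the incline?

At impending motion up the slope, friction acts down-slope at its limit: f = μ_s N.
Perpendicular to the incline: N = m g cos θ + P sin θ.
Along the incline: P cos θ = m g sin θ + μ_s N = m g sin θ + μ_s (m g cos θ + P sin θ).
Solving, P (cos θ − μ_s sin θ) = m g (sin θ + μ_s cos θ), so P = 580×9.81×(sin 15° + 0.26 cos 15°)/(cos 15° − 0.26 sin 15°) = 5690×0.51/0.8986 = 3230 N.

P ≈ 3230 N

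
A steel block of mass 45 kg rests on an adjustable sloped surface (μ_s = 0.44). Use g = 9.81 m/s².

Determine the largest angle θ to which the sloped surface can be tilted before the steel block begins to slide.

At the slip threshold, m g sin θ = μ_s · m g cos θ, so tan θ = μ_s.
θ_max = arctan(0.44) = 23.7°.

θ_max ≈ 23.7°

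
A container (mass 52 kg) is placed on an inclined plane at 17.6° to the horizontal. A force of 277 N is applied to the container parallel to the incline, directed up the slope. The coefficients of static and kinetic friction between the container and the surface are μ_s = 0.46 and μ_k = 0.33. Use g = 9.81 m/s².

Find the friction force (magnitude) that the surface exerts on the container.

f ≈ 123 N (down the incline)

The normal reaction is N = m g cos θ = 486.2 N.
Parallel to the incline, ΣF = 0 gives f = m g sin θ − P = 154.2 − 277 = -122.8 N (up-slope positive).
Static friction can supply at most μ_s N = 223.7 N.
Since |-122.8| ≤ 223.7 N, the container remains in static equilibrium and friction takes exactly the required value.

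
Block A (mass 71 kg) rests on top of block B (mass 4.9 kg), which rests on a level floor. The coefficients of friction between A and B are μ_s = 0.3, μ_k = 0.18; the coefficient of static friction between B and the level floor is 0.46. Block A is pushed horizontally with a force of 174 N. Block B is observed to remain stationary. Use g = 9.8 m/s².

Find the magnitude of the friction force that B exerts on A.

The normal force B exerts on A is simply A's weight, N₁ = 695.8 N.
So the A–B interface can sustain at most μ_s N₁ = 208.7 N of static friction.
Since P = 174 N ≤ 208.7 N, A does not slip on B; friction on A equals P = 174 N.
B experiences an equal 174 N forward from A (third law). B is in equilibrium, so the floor supplies f₂ = 174 N of static friction (limit μ_s(m_A+m_B)g = 342.2 N, not exceeded).

f ≈ 174 N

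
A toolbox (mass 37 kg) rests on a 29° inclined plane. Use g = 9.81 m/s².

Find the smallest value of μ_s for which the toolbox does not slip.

At the slip threshold m g sin θ = μ_s m g cos θ, so μ_s,min = tan θ.
μ_s,min = tan 29° = 0.554.

μ_s,min ≈ 0.554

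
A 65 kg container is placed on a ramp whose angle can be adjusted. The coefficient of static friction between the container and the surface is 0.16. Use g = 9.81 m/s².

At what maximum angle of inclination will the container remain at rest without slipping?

θ_max ≈ 9.09°

At the slip threshold, m g sin θ = μ_s · m g cos θ, so tan θ = μ_s.
θ_max = arctan(0.16) = 9.09°.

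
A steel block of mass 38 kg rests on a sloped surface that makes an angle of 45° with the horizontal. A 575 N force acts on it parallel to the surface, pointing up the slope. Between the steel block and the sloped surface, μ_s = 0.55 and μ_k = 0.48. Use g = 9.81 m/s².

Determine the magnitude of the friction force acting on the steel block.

f ≈ 127 N (down the incline)

Perpendicular to the surface, N = m g cos θ = 38·9.81·cos 45° = 263.6 N.
Parallel to the incline, ΣF = 0 gives f = m g sin θ − P = 263.6 − 575 = -311.4 N (up-slope positive).
Static friction can supply at most μ_s N = 145 N.
Since |-311.4| > 145 N, static friction cannot hold it; the steel block slides up the incline and kinetic friction applies: f = μ_k N = 0.48 × 263.6 = 127 N.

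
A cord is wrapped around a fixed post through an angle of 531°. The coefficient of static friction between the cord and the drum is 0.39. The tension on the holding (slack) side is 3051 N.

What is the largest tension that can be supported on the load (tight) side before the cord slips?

T_max ≈ 113000 N

At impending slip the capstan equation gives T₂/T₁ = e^{μβ} with β in radians.
β = 531° × π/180 = 9.268 rad.
e^{μβ} = e^{0.39×9.268} = 37.13.
T₂ = T₁ · e^{μβ} = 3051 × 37.13 = 113000 N.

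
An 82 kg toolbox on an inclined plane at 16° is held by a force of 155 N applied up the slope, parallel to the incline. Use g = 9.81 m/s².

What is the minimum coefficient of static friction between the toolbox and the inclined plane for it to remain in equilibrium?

N = m g cos θ = 773.3 N.
Friction must make up the shortfall along the incline: f = m g sin θ − P = 221.7 − 155 = 66.73 N.
At the threshold f = μ_s N, so μ_s,min = 66.73/773.3 = 0.0863.

μ_s,min ≈ 0.0863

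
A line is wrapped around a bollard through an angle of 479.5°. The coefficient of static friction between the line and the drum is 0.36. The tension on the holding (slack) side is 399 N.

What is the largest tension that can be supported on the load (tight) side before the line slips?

At impending slip the capstan equation gives T₂/T₁ = e^{μβ} with β in radians.
β = 479.5° × π/180 = 8.369 rad.
e^{μβ} = e^{0.36×8.369} = 20.34.
T₂ = T₁ · e^{μβ} = 399 × 20.34 = 8120 N.

T_max ≈ 8120 N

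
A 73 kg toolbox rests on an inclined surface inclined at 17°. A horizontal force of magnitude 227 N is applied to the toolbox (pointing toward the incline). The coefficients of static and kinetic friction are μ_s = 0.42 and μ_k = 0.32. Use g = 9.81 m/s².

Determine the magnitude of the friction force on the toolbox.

f ≈ 7.71 N (down the incline)

The horizontal push has a component P sin θ into the surface, so N = m g cos θ + P sin θ = 684.8 + 66.37 = 751.2 N.
Along the incline, the net driving force (taking up-slope positive) is P cos θ − m g sin θ = 217.1 − 209.4 = 7.705 N, so equilibrium requires friction f = -7.705 N (down-slope).
The limit of static friction is μ_s N = 315.5 N.
|f_req| = 7.705 ≤ 315.5 N → the toolbox is in equilibrium; friction equals the required value.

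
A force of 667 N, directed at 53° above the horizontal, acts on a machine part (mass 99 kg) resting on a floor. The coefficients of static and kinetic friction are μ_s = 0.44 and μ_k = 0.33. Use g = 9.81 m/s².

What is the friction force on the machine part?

f ≈ 145 N

The vertical component of P reduces the normal force: N = m g − P sin α = 971.2 − 532.7 = 438.5 N.
For equilibrium, f = P cos α = 667×cos 53° = 401.4 N.
μ_s N = 0.44 × 438.5 = 192.9 N.
401.4 > 192.9 N → the machine part slides; f = μ_k N = 0.33×438.5 = 145 N.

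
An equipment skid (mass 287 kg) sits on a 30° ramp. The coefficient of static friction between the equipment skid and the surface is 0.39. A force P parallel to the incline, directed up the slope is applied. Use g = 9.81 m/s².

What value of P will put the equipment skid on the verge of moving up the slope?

At impending motion up the slope, friction acts down-slope at its limit: f = μ_s N.
P is parallel to the surface, so N = m g cos θ = 2440 N.
Along the incline: P = m g sin θ + μ_s N = 1410 + 0.39×2440 = 2360 N.

P ≈ 2360 N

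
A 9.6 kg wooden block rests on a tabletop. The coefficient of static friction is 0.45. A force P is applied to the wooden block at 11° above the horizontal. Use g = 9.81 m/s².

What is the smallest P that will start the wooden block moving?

N = m g − P sin α (the pull lifts the wooden block).
At impending slip, P cos α = μ_s N = μ_s (m g − P sin α).
Solving: P (cos α + μ_s sin α) = μ_s m g → P = 0.45×94.2/(cos 11° + 0.45 sin 11°) = 42.4/1.067 = 39.7 N.

P ≈ 39.7 N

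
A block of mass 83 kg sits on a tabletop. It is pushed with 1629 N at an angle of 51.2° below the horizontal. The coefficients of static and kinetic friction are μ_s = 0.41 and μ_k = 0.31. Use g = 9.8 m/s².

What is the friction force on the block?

f ≈ 646 N

Vertical equilibrium gives N = m g + P sin α = 2083 N.
Horizontally, friction must balance P cos α = 1021 N.
The static-friction limit is μ_s N = 854 N.
The required friction exceeds μ_s N, so the block moves and f = μ_k N = 646 N.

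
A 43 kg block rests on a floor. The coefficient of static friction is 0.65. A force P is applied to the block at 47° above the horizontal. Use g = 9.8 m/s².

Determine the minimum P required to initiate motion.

P ≈ 237 N

N = m g − P sin α (the pull lifts the block).
At impending slip, P cos α = μ_s N = μ_s (m g − P sin α).
Solving: P (cos α + μ_s sin α) = μ_s m g → P = 0.65×421/(cos 47° + 0.65 sin 47°) = 274/1.157 = 237 N.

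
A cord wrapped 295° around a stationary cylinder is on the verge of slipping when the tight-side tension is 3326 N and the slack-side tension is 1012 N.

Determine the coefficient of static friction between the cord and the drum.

T₂/T₁ = e^{μβ} → μ = ln(T₂/T₁)/β.
β = 295° = 5.149 rad.
μ = ln(3326/1012)/5.149 = ln(3.287)/5.149 = 0.231.

μ ≈ 0.231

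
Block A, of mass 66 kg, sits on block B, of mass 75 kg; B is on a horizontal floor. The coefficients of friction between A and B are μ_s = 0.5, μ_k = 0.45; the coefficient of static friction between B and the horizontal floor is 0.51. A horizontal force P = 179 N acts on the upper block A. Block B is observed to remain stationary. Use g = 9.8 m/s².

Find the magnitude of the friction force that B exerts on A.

Normal force at the A–B interface: N₁ = m_A g = 646.8 N.
Maximum static friction on A from B: μ_s N₁ = 0.5×646.8 = 323.4 N.
Since P = 179 N ≤ 323.4 N, A does not slip on B; friction on A equals P = 179 N.
By Newton's third law B feels 179 N forward from A. With B stationary, the floor's static friction on B balances it: f₂ = 179 N (well within μ_s(m_A+m_B)g = 704.7 N).

f ≈ 179 N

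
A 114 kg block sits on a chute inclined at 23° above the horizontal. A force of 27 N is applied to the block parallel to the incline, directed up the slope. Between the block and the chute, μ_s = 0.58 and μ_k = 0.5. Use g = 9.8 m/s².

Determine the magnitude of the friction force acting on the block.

Perpendicular to the surface, N = m g cos θ = 114·9.8·cos 23° = 1028 N.
For equilibrium along the incline the friction force must supply f = m g sin θ − P = 436.5 − 27 = 409.5 N (positive meaning up-slope).
Maximum static friction available: μ_s N = 0.58 × 1028 = 596.5 N.
Since |409.5| ≤ 596.5 N, static friction is sufficient; f equals the required value, not μ_s N.

f ≈ 410 N (up the incline)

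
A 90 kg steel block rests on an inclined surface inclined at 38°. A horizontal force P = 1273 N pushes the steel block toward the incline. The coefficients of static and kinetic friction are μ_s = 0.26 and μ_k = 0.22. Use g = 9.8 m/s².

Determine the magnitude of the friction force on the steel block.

f ≈ 325 N (down the incline)

Normal direction: N = m g cos θ + P sin θ = 1479 N.
Parallel to the incline: P cos θ − m g sin θ = 1003 − 543 = 460.1 N; the friction needed to balance this is 460.1 N acting down the slope.
Maximum static friction: μ_s N = 0.26 × 1479 = 384.5 N.
|f_req| = 460.1 > 384.5 N → the steel block slides up the incline; f = μ_k N = 0.22 × 1479 = 325 N.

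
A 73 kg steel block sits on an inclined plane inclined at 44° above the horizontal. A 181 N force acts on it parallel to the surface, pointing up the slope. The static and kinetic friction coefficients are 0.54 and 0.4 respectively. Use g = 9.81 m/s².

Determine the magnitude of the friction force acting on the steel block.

f ≈ 206 N (up the incline)

Perpendicular to the surface, N = m g cos θ = 73·9.81·cos 44° = 515.1 N.
For equilibrium along the incline the friction force must supply f = m g sin θ − P = 497.5 − 181 = 316.5 N (positive meaning up-slope).
Maximum static friction available: μ_s N = 0.54 × 515.1 = 278.2 N.
|316.5| exceeds 278.2 N, so the steel block slips down-slope; friction is kinetic, f = μ_k N = 0.4×515.1 = 206 N.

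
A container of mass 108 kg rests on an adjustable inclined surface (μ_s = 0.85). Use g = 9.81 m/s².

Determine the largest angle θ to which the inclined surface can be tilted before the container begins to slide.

At the slip threshold, m g sin θ = μ_s · m g cos θ, so tan θ = μ_s.
θ_max = arctan(0.85) = 40.4°.

θ_max ≈ 40.4°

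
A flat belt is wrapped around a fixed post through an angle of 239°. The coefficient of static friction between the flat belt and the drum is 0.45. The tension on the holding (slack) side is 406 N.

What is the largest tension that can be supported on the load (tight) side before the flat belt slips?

T_max ≈ 2650 N

At impending slip the capstan equation gives T₂/T₁ = e^{μβ} with β in radians.
β = 239° × π/180 = 4.171 rad.
e^{μβ} = e^{0.45×4.171} = 6.535.
T₂ = T₁ · e^{μβ} = 406 × 6.535 = 2650 N.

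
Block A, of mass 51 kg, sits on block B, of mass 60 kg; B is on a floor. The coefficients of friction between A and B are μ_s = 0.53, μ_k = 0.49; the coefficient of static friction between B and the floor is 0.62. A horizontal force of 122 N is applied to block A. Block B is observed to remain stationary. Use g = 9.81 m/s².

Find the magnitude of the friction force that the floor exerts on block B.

Normal force at the A–B interface: N₁ = m_A g = 500.3 N.
So the A–B interface can sustain at most μ_s N₁ = 265.2 N of static friction.
P = 122 N is within that limit, so A and B move together (both at rest); the A–B friction is simply f₁ = P = 122 N.
B experiences an equal 122 N forward from A (third law). B is in equilibrium, so the floor supplies f₂ = 122 N of static friction (limit μ_s(m_A+m_B)g = 675.1 N, not exceeded).

f ≈ 122 N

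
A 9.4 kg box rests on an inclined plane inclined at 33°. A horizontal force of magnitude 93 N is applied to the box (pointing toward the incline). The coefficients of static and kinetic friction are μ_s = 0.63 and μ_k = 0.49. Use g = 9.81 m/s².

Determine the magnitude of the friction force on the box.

f ≈ 27.8 N (down the incline)

The horizontal push has a component P sin θ into the surface, so N = m g cos θ + P sin θ = 77.34 + 50.65 = 128 N.
Along the incline, the net driving force (taking up-slope positive) is P cos θ − m g sin θ = 78 − 50.22 = 27.77 N, so equilibrium requires friction f = -27.77 N (down-slope).
The limit of static friction is μ_s N = 80.63 N.
Since 27.77 N is within the 80.63 N limit, the box stays put and friction is exactly 27.8 N.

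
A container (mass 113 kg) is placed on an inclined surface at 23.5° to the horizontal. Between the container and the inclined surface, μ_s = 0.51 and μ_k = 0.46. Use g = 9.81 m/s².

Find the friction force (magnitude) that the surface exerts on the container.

The normal reaction is N = m g cos θ = 1017 N.
Along the slope the weight component is m g sin θ = 442 N; friction must supply exactly this, acting up-slope.
Maximum static friction available: μ_s N = 0.51 × 1017 = 518.5 N.
Since |442| ≤ 518.5 N, static friction is sufficient; f equals the required value, not μ_s N.

f ≈ 442 N (up the incline)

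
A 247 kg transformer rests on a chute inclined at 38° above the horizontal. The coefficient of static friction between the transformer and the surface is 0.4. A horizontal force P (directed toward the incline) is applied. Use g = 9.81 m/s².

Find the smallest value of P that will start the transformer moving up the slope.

At impending motion up the slope, friction acts down-slope at its limit: f = μ_s N.
Perpendicular to the incline: N = m g cos θ + P sin θ.
Along the incline: P cos θ = m g sin θ + μ_s N = m g sin θ + μ_s (m g cos θ + P sin θ).
Solving, P (cos θ − μ_s sin θ) = m g (sin θ + μ_s cos θ), so P = 247×9.81×(sin 38° + 0.4 cos 38°)/(cos 38° − 0.4 sin 38°) = 2420×0.9309/0.5417 = 4160 N.

P ≈ 4160 N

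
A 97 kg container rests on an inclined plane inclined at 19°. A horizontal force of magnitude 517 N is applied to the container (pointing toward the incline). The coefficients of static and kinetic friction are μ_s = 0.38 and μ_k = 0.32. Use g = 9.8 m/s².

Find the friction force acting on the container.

The horizontal push has a component P sin θ into the surface, so N = m g cos θ + P sin θ = 898.8 + 168.3 = 1067 N.
Along the incline, the net driving force (taking up-slope positive) is P cos θ − m g sin θ = 488.8 − 309.5 = 179.3 N, so equilibrium requires friction f = -179.3 N (down-slope).
The limit of static friction is μ_s N = 405.5 N.
|f_req| = 179.3 ≤ 405.5 N → the container is in equilibrium; friction equals the required value.

f ≈ 179 N (down the incline)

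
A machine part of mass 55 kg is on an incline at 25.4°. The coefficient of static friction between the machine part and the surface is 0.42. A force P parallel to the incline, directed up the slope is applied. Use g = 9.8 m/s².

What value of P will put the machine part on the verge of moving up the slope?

P ≈ 436 N

At impending motion up the slope, friction acts down-slope at its limit: f = μ_s N.
P is parallel to the surface, so N = m g cos θ = 487 N.
Along the incline: P = m g sin θ + μ_s N = 231 + 0.42×487 = 436 N.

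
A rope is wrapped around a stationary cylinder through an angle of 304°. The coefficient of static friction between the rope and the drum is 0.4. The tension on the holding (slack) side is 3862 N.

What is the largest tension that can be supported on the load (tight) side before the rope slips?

At impending slip the capstan equation gives T₂/T₁ = e^{μβ} with β in radians.
β = 304° × π/180 = 5.306 rad.
e^{μβ} = e^{0.4×5.306} = 8.35.
T₂ = T₁ · e^{μβ} = 3862 × 8.35 = 32200 N.

T_max ≈ 32200 N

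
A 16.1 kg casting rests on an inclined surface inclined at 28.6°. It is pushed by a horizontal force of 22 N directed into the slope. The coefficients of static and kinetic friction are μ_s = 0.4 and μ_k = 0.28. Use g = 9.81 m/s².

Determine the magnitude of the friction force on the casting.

Normal direction: N = m g cos θ + P sin θ = 149.2 N.
Along the incline, the net driving force (taking up-slope positive) is P cos θ − m g sin θ = 19.32 − 75.61 = -56.29 N, so equilibrium requires friction f = 56.29 N (up-slope).
The limit of static friction is μ_s N = 59.68 N.
|f_req| = 56.29 ≤ 59.68 N → the casting is in equilibrium; friction equals the required value.

f ≈ 56.3 N (up the incline)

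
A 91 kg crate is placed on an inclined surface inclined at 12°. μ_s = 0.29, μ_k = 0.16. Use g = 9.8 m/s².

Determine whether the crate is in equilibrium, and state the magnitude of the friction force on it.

f ≈ 185 N

N = m g cos θ = 872 N.
Down-slope weight component: m g sin θ = 185 N.
μ_s N = 253 N.
185 ≤ 253 N, so it stays put; friction = 185 N.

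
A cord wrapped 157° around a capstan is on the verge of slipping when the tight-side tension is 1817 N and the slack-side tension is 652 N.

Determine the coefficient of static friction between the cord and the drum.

μ ≈ 0.374

T₂/T₁ = e^{μβ} → μ = ln(T₂/T₁)/β.
β = 157° = 2.74 rad.
μ = ln(1817/652)/2.74 = ln(2.787)/2.74 = 0.374.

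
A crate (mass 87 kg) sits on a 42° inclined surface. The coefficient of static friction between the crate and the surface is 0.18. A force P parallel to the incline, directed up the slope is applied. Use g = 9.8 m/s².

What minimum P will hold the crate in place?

P_min ≈ 456 N

The crate tends to slide down (tan θ > μ_s), so at the point of impending slip friction acts up-slope at its limit: f = μ_s N.
P is parallel to the surface, so N = m g cos θ = 634 N.
Along the incline: P + μ_s N = m g sin θ, so P = 571 − 0.18×634 = 456 N.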